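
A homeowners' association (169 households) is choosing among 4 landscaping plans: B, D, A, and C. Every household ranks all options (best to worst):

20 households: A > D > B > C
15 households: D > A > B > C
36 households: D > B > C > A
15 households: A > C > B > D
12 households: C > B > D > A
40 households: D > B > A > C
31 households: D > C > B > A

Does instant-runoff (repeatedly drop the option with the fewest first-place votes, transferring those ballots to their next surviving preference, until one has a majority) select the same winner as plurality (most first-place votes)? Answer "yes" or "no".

Instant-runoff — R1 B 0, D 122, A 35, C 12 (D winner). Winner: D.
Plurality — first-place votes: B 0, D 122, A 35, C 12. Winner: D.
The two methods agree.

yes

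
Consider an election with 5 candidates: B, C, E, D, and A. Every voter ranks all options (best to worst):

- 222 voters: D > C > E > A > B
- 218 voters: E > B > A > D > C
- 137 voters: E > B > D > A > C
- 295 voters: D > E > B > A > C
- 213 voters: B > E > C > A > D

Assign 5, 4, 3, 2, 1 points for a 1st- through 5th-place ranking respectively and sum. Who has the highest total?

E

B: 222·1 + 218·4 + 137·4 + 295·3 + 213·5 = 3592
C: 222·4 + 218·1 + 137·1 + 295·1 + 213·3 = 2177
E: 222·3 + 218·5 + 137·5 + 295·4 + 213·4 = 4473
D: 222·5 + 218·2 + 137·3 + 295·5 + 213·1 = 3645
A: 222·2 + 218·3 + 137·2 + 295·2 + 213·2 = 2388
E has the highest Borda score (4473).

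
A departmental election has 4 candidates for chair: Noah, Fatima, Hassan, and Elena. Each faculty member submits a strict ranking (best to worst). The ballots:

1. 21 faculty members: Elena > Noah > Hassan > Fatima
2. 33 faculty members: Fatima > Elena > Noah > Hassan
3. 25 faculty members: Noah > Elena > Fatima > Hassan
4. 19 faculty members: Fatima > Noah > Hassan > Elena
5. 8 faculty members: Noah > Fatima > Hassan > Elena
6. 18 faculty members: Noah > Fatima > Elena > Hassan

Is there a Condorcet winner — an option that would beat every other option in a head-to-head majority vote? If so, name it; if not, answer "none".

Noah

Noah vs Fatima: 72–52 for Noah.
Noah vs Hassan: 124–0 for Noah.
Noah vs Elena: 70–54 for Noah.
Noah beats every other option head-to-head.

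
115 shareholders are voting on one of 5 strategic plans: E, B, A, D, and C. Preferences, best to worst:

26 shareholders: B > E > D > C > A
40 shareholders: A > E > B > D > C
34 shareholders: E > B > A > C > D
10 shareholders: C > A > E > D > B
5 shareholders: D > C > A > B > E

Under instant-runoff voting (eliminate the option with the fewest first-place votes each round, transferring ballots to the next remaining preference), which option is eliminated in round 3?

Round 1: E 34, B 26, A 40, D 5, C 10. Eliminate D.
Round 2: E 34, B 26, A 40, C 15. Eliminate C.
Round 3: E 34, B 26, A 55. Eliminate B.

B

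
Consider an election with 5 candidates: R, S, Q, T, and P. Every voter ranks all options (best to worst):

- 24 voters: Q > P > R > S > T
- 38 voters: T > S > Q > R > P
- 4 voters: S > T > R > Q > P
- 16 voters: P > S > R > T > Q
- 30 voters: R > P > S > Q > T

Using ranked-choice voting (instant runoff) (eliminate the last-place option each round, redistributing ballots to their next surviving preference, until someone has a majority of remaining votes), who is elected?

Round 1: R 30, S 4, Q 24, T 38, P 16. Eliminate S.
Round 2: R 30, Q 24, T 42, P 16. Eliminate P.
Round 3: R 46, Q 24, T 42. Eliminate Q.
Round 4: R 70, T 42. R has a majority.

R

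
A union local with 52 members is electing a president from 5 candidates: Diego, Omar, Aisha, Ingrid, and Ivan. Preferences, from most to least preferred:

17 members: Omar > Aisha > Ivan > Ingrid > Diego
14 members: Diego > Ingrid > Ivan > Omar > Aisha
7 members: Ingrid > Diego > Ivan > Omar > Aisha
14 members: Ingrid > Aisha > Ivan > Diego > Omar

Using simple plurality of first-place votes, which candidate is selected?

Ingrid

First-place votes: Diego 14, Omar 17, Aisha 0, Ingrid 21, Ivan 0.
Ingrid has the most first-place votes.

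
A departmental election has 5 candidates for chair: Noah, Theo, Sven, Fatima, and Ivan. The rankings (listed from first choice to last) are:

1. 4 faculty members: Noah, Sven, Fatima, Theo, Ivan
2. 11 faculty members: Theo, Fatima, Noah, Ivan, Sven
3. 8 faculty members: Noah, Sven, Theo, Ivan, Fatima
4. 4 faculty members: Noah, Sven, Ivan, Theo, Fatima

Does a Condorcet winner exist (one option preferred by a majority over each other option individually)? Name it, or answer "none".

Noah vs Theo: 16–11 for Noah.
Noah vs Sven: 27–0 for Noah.
Noah vs Fatima: 16–11 for Noah.
Noah vs Ivan: 27–0 for Noah.
Noah beats every other option head-to-head.

Noah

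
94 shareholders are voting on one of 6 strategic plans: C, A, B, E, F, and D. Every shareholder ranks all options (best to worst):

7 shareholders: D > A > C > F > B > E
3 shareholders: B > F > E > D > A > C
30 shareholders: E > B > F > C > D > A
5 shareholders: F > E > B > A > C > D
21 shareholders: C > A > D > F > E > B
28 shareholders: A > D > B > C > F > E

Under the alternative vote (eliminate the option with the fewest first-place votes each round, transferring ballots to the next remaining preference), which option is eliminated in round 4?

C

Round 1: C 21, A 28, B 3, E 30, F 5, D 7. Eliminate B.
Round 2: C 21, A 28, E 30, F 8, D 7. Eliminate D.
Round 3: C 21, A 35, E 30, F 8. Eliminate F.
Round 4: C 21, A 35, E 38. Eliminate C.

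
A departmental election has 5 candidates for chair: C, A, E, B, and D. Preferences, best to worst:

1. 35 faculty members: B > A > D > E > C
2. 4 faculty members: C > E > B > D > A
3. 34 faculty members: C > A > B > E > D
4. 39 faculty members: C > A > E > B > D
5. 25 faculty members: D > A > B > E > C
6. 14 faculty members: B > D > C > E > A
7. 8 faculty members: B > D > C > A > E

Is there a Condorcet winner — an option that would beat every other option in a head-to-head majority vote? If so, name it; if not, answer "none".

Checking pairwise contests:
B beats C 82–77.
C beats A 99–60.
C beats E 99–60.
A beats B 98–61.
A beats D 108–51.
Every option loses at least one head-to-head, so there is no Condorcet winner.

none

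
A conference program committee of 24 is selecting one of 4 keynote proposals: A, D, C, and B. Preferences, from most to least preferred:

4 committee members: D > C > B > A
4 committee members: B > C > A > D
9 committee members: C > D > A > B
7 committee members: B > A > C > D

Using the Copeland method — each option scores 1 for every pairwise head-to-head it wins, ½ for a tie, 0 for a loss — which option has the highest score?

A: loses to D, C, and B → score 0.
D: beats A and B; loses to C → score 2.
C: beats A, D, and B → score 3.
B: beats A; loses to D and C → score 1.
C has the best pairwise record.

C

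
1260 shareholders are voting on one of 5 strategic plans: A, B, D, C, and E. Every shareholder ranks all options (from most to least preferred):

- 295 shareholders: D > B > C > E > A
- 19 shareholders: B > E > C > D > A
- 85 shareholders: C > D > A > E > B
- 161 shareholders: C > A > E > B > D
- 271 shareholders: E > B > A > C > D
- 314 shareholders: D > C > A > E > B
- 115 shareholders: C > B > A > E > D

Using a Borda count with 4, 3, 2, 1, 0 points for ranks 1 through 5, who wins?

C

A: 295·0 + 19·0 + 85·2 + 161·3 + 271·2 + 314·2 + 115·2 = 2053
B: 295·3 + 19·4 + 85·0 + 161·1 + 271·3 + 314·0 + 115·3 = 2280
D: 295·4 + 19·1 + 85·3 + 161·0 + 271·0 + 314·4 + 115·0 = 2710
C: 295·2 + 19·2 + 85·4 + 161·4 + 271·1 + 314·3 + 115·4 = 3285
E: 295·1 + 19·3 + 85·1 + 161·2 + 271·4 + 314·1 + 115·1 = 2272
C has the highest Borda score (3285).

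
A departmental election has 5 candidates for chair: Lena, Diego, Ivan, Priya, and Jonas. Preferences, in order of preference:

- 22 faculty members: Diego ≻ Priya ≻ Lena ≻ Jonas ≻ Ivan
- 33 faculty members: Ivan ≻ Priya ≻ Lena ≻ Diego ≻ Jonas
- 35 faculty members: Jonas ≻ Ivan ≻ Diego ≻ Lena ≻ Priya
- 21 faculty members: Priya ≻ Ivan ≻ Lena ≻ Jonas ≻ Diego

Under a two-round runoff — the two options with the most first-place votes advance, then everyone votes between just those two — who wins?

Round 1 first-place votes: Lena 0, Diego 22, Ivan 33, Priya 21, Jonas 35.
Jonas and Ivan advance.
Runoff: Jonas is preferred to Ivan by 57 voters; Ivan by 54.
Jonas wins the runoff.

Jonas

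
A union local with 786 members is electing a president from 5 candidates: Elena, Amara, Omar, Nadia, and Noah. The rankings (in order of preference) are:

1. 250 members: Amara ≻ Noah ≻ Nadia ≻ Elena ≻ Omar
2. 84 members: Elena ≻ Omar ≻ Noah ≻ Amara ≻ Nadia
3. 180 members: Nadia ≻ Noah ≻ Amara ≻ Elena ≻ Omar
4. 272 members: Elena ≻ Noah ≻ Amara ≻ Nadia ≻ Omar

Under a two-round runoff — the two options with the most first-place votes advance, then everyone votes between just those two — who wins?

Amara

Round 1 first-place votes: Elena 356, Amara 250, Omar 0, Nadia 180, Noah 0.
Elena and Amara advance.
Runoff: Elena is preferred to Amara by 356 voters; Amara by 430.
Amara wins the runoff.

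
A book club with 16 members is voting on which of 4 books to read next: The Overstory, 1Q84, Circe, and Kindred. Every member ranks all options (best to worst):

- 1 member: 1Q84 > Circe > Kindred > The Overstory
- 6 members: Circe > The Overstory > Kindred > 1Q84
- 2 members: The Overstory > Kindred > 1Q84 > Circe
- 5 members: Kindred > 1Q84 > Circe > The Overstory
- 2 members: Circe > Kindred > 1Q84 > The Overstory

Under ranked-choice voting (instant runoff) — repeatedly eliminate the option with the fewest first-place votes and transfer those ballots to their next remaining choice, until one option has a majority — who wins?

Round 1: The Overstory 2, 1Q84 1, Circe 8, Kindred 5. Eliminate 1Q84.
Round 2: The Overstory 2, Circe 9, Kindred 5. Circe has a majority.

Circe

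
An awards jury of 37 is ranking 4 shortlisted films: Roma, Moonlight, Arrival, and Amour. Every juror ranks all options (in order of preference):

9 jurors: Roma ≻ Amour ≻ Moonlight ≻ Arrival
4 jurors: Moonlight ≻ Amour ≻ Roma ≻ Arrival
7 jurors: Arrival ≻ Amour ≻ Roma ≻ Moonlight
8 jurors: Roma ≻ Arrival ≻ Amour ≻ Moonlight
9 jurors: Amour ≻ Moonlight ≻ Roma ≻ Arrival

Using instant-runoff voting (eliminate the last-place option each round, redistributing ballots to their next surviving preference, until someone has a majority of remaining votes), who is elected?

Round 1: Roma 17, Moonlight 4, Arrival 7, Amour 9. Eliminate Moonlight.
Round 2: Roma 17, Arrival 7, Amour 13. Eliminate Arrival.
Round 3: Roma 17, Amour 20. Amour has a majority.

Amour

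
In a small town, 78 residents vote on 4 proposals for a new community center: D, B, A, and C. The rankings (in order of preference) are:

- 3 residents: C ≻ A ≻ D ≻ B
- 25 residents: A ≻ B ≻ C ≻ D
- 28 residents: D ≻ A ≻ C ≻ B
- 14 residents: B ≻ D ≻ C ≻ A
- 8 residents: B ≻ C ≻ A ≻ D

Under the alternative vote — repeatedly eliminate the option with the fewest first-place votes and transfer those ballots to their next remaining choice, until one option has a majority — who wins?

Round 1: D 28, B 22, A 25, C 3. Eliminate C.
Round 2: D 28, B 22, A 28. Eliminate B.
Round 3: D 42, A 36. D has a majority.

D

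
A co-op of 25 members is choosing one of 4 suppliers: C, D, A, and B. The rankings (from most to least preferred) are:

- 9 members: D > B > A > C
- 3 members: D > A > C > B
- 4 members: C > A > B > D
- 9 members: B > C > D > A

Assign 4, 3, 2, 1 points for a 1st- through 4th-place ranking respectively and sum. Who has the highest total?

B

C: 9·1 + 3·2 + 4·4 + 9·3 = 58
D: 9·4 + 3·4 + 4·1 + 9·2 = 70
A: 9·2 + 3·3 + 4·3 + 9·1 = 48
B: 9·3 + 3·1 + 4·2 + 9·4 = 74
B has the highest Borda score (74).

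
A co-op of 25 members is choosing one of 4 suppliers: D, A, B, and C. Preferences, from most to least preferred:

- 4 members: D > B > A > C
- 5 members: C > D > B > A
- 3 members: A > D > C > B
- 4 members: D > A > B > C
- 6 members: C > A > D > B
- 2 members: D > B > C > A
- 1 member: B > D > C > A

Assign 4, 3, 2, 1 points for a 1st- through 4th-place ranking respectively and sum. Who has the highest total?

D

D: 4·4 + 5·3 + 3·3 + 4·4 + 6·2 + 2·4 + 1·3 = 79
A: 4·2 + 5·1 + 3·4 + 4·3 + 6·3 + 2·1 + 1·1 = 58
B: 4·3 + 5·2 + 3·1 + 4·2 + 6·1 + 2·3 + 1·4 = 49
C: 4·1 + 5·4 + 3·2 + 4·1 + 6·4 + 2·2 + 1·2 = 64
D has the highest Borda score (79).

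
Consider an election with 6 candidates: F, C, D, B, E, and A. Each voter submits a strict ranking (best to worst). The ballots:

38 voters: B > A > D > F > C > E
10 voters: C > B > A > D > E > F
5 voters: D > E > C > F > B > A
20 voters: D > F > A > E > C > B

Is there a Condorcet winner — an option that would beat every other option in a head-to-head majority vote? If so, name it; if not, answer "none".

B vs F: 48–25 for B.
B vs C: 38–35 for B.
B vs D: 48–25 for B.
B vs E: 48–25 for B.
B vs A: 53–20 for B.
B beats every other option head-to-head.

B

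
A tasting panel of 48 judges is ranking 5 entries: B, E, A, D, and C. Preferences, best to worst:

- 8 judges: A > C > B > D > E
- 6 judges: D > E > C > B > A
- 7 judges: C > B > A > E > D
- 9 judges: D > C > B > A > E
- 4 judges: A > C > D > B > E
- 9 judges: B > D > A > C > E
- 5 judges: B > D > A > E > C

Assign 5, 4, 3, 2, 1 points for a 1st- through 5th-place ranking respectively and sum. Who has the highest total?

B

B: 8·3 + 6·2 + 7·4 + 9·3 + 4·2 + 9·5 + 5·5 = 169
E: 8·1 + 6·4 + 7·2 + 9·1 + 4·1 + 9·1 + 5·2 = 78
A: 8·5 + 6·1 + 7·3 + 9·2 + 4·5 + 9·3 + 5·3 = 147
D: 8·2 + 6·5 + 7·1 + 9·5 + 4·3 + 9·4 + 5·4 = 166
C: 8·4 + 6·3 + 7·5 + 9·4 + 4·4 + 9·2 + 5·1 = 160
B has the highest Borda score (169).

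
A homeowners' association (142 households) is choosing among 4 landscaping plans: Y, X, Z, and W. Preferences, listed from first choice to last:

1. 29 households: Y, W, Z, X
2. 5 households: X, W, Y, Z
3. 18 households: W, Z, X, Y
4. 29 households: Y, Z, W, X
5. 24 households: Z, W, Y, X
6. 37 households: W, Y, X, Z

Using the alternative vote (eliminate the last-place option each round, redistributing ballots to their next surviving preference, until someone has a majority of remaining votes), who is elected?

W

Round 1: Y 58, X 5, Z 24, W 55. Eliminate X.
Round 2: Y 58, Z 24, W 60. Eliminate Z.
Round 3: Y 58, W 84. W has a majority.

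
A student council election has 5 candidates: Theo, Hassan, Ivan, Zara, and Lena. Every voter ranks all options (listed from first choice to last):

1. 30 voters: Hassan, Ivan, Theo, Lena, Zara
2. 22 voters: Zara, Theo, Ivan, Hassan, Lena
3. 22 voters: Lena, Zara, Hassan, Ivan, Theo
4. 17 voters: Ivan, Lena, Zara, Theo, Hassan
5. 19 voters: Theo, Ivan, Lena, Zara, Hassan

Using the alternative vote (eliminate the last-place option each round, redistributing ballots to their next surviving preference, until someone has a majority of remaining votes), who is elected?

Round 1: Theo 19, Hassan 30, Ivan 17, Zara 22, Lena 22. Eliminate Ivan.
Round 2: Theo 19, Hassan 30, Zara 22, Lena 39. Eliminate Theo.
Round 3: Hassan 30, Zara 22, Lena 58. Lena has a majority.

Lena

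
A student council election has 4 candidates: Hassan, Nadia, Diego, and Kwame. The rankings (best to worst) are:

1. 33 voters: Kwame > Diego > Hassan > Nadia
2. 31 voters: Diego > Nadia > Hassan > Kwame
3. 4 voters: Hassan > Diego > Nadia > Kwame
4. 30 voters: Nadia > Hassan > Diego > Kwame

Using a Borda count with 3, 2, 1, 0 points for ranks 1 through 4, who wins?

Hassan: 33·1 + 31·1 + 4·3 + 30·2 = 136
Nadia: 33·0 + 31·2 + 4·1 + 30·3 = 156
Diego: 33·2 + 31·3 + 4·2 + 30·1 = 197
Kwame: 33·3 + 31·0 + 4·0 + 30·0 = 99
Diego has the highest Borda score (197).

Diego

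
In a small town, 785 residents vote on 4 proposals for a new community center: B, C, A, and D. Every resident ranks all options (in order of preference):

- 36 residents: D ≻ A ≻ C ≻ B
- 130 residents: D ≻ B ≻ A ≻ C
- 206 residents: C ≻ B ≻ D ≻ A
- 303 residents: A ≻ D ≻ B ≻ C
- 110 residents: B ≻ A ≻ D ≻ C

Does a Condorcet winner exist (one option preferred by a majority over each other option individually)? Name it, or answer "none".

Checking pairwise contests:
D beats B 469–316.
B beats C 543–242.
B beats A 446–339.
A beats D 413–372.
Every option loses at least one head-to-head, so there is no Condorcet winner.

none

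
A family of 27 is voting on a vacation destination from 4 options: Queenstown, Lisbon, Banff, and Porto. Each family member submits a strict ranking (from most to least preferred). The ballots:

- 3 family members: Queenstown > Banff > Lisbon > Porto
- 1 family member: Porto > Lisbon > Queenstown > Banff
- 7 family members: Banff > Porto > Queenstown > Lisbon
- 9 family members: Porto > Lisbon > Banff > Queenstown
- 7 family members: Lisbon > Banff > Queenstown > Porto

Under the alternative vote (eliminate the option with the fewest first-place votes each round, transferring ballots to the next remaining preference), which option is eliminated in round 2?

Lisbon

Round 1: Queenstown 3, Lisbon 7, Banff 7, Porto 10. Eliminate Queenstown.
Round 2: Lisbon 7, Banff 10, Porto 10. Eliminate Lisbon.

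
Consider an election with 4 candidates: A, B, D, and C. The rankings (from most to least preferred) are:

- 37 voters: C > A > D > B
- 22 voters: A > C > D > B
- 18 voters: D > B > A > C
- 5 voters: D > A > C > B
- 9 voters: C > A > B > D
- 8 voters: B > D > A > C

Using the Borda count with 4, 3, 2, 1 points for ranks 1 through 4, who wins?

A: 37·3 + 22·4 + 18·2 + 5·3 + 9·3 + 8·2 = 293
B: 37·1 + 22·1 + 18·3 + 5·1 + 9·2 + 8·4 = 168
D: 37·2 + 22·2 + 18·4 + 5·4 + 9·1 + 8·3 = 243
C: 37·4 + 22·3 + 18·1 + 5·2 + 9·4 + 8·1 = 286
A has the highest Borda score (293).

A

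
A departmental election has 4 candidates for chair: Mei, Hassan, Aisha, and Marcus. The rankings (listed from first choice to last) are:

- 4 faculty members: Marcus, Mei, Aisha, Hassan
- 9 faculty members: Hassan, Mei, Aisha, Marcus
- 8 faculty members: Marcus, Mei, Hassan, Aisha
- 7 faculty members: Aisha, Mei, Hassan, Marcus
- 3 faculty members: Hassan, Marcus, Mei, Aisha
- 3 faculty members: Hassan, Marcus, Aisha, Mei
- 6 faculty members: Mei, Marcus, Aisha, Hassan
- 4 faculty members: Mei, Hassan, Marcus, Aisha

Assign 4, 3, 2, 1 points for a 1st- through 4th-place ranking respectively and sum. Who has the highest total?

Mei

Mei: 4·3 + 9·3 + 8·3 + 7·3 + 3·2 + 3·1 + 6·4 + 4·4 = 133
Hassan: 4·1 + 9·4 + 8·2 + 7·2 + 3·4 + 3·4 + 6·1 + 4·3 = 112
Aisha: 4·2 + 9·2 + 8·1 + 7·4 + 3·1 + 3·2 + 6·2 + 4·1 = 87
Marcus: 4·4 + 9·1 + 8·4 + 7·1 + 3·3 + 3·3 + 6·3 + 4·2 = 108
Mei has the highest Borda score (133).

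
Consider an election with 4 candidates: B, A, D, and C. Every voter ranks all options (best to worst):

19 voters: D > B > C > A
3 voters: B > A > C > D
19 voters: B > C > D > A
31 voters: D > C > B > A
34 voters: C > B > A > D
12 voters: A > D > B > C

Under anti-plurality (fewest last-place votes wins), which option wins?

B

Last-place votes: B 0, A 69, D 37, C 12.
B is ranked last by the fewest voters, so B wins.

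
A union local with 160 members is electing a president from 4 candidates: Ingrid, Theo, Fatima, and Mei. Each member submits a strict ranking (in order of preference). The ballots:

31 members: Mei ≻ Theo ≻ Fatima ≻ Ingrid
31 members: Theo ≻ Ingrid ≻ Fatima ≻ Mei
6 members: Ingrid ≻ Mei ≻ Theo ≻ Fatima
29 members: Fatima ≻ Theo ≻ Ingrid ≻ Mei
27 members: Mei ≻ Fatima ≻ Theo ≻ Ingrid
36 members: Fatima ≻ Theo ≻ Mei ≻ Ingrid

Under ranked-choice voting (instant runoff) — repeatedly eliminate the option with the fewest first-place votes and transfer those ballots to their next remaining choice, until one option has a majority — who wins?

Round 1: Ingrid 6, Theo 31, Fatima 65, Mei 58. Eliminate Ingrid.
Round 2: Theo 31, Fatima 65, Mei 64. Eliminate Theo.
Round 3: Fatima 96, Mei 64. Fatima has a majority.

Fatima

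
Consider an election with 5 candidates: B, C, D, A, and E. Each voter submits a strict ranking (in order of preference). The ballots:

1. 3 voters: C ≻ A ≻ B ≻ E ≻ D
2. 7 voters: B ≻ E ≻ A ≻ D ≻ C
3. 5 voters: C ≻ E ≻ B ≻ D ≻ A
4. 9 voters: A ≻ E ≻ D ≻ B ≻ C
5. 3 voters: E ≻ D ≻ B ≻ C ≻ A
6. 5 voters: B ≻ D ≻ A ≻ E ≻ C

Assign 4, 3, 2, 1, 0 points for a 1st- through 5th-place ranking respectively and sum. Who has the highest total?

E

B: 3·2 + 7·4 + 5·2 + 9·1 + 3·2 + 5·4 = 79
C: 3·4 + 7·0 + 5·4 + 9·0 + 3·1 + 5·0 = 35
D: 3·0 + 7·1 + 5·1 + 9·2 + 3·3 + 5·3 = 54
A: 3·3 + 7·2 + 5·0 + 9·4 + 3·0 + 5·2 = 69
E: 3·1 + 7·3 + 5·3 + 9·3 + 3·4 + 5·1 = 83
E has the highest Borda score (83).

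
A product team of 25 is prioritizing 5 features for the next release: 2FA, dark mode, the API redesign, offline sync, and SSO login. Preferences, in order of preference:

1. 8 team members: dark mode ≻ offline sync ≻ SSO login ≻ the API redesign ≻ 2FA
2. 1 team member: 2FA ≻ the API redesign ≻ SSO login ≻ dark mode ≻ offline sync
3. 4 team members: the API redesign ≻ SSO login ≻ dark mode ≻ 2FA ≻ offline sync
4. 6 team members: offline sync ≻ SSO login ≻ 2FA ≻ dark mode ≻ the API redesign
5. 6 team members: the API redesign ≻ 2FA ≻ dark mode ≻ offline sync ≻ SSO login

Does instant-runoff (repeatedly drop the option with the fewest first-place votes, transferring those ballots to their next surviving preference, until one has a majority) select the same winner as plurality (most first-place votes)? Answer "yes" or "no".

no

Instant-runoff — R1 2FA 1, dark mode 8, the API redesign 10, offline sync 6, SSO login 0 (SSO login out); R2 2FA 1, dark mode 8, the API redesign 10, offline sync 6 (2FA out); R3 dark mode 8, the API redesign 11, offline sync 6 (offline sync out); R4 dark mode 14, the API redesign 11 (dark mode winner). Winner: dark mode.
Plurality — first-place votes: 2FA 1, dark mode 8, the API redesign 10, offline sync 6, SSO login 0. Winner: the API redesign.
The two methods disagree.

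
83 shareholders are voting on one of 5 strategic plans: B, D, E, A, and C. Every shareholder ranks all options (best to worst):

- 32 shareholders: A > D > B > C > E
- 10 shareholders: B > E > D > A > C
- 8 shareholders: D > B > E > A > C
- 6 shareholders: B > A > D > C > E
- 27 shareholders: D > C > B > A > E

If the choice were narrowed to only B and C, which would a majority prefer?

B

Voters preferring B to C: 56; preferring C to B: 27.
B wins the head-to-head.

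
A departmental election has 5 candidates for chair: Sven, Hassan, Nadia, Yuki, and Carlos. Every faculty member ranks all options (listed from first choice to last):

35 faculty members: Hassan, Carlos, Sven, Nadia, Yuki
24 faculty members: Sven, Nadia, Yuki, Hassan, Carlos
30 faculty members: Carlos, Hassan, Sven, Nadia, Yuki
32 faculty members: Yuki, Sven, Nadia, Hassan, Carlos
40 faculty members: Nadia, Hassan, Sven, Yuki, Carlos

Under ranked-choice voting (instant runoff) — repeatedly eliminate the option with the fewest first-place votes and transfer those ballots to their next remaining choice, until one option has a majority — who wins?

Nadia

Round 1: Sven 24, Hassan 35, Nadia 40, Yuki 32, Carlos 30. Eliminate Sven.
Round 2: Hassan 35, Nadia 64, Yuki 32, Carlos 30. Eliminate Carlos.
Round 3: Hassan 65, Nadia 64, Yuki 32. Eliminate Yuki.
Round 4: Hassan 65, Nadia 96. Nadia has a majority.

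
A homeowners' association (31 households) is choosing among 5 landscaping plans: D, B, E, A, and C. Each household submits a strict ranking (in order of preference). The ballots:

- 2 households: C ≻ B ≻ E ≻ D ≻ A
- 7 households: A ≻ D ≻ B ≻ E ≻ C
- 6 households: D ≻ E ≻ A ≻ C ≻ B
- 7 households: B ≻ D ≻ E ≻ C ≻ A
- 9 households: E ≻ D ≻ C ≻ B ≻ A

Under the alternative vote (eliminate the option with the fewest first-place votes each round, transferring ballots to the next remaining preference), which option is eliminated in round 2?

Round 1: D 6, B 7, E 9, A 7, C 2. Eliminate C.
Round 2: D 6, B 9, E 9, A 7. Eliminate D.

D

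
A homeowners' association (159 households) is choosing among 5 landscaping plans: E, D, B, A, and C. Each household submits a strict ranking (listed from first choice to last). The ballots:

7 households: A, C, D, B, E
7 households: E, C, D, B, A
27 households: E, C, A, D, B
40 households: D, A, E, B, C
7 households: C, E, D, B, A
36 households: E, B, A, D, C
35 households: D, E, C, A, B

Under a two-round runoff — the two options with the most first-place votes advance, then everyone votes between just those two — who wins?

Round 1 first-place votes: E 70, D 75, B 0, A 7, C 7.
D and E advance.
Runoff: D is preferred to E by 82 voters; E by 77.
D wins the runoff.

D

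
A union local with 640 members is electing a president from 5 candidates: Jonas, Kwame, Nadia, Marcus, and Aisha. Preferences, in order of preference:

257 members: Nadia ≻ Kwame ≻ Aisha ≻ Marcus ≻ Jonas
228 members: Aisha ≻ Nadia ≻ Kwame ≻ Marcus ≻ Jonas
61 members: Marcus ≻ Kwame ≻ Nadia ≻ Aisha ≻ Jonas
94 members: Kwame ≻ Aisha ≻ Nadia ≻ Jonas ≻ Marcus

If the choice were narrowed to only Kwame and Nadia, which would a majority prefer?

Nadia

Voters preferring Kwame to Nadia: 155; preferring Nadia to Kwame: 485.
Nadia wins the head-to-head.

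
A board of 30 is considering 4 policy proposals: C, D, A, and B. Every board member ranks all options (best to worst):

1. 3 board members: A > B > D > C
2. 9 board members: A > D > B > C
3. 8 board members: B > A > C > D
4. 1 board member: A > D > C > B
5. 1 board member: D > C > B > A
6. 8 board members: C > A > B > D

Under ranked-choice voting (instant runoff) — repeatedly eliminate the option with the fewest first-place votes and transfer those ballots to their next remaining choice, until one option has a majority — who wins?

Round 1: C 8, D 1, A 13, B 8. Eliminate D.
Round 2: C 9, A 13, B 8. Eliminate B.
Round 3: C 9, A 21. A has a majority.

A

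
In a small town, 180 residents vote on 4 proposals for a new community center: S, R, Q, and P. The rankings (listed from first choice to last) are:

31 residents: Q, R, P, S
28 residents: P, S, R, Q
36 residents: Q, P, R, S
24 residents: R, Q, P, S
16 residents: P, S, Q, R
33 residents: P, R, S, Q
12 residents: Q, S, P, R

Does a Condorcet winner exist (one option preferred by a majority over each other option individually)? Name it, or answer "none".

Q

Q vs S: 103–77 for Q.
Q vs R: 95–85 for Q.
Q vs P: 103–77 for Q.
Q beats every other option head-to-head.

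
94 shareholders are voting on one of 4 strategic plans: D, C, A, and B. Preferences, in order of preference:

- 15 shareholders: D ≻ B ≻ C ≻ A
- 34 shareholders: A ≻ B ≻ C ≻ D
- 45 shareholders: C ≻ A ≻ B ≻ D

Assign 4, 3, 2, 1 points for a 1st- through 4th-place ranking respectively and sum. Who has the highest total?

A

D: 15·4 + 34·1 + 45·1 = 139
C: 15·2 + 34·2 + 45·4 = 278
A: 15·1 + 34·4 + 45·3 = 286
B: 15·3 + 34·3 + 45·2 = 237
A has the highest Borda score (286).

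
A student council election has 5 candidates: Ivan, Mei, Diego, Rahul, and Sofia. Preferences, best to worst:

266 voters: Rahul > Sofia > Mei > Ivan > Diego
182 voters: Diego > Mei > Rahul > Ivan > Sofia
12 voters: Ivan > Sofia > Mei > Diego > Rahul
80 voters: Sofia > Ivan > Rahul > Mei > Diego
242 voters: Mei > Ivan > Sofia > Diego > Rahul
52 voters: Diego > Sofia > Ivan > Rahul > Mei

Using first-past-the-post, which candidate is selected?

Rahul

First-place votes: Ivan 12, Mei 242, Diego 234, Rahul 266, Sofia 80.
Rahul has the most first-place votes.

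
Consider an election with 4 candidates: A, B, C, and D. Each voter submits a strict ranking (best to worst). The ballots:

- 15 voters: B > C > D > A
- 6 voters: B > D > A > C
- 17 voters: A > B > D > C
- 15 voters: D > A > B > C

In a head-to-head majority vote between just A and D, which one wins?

Voters preferring A to D: 17; preferring D to A: 36.
D wins the head-to-head.

D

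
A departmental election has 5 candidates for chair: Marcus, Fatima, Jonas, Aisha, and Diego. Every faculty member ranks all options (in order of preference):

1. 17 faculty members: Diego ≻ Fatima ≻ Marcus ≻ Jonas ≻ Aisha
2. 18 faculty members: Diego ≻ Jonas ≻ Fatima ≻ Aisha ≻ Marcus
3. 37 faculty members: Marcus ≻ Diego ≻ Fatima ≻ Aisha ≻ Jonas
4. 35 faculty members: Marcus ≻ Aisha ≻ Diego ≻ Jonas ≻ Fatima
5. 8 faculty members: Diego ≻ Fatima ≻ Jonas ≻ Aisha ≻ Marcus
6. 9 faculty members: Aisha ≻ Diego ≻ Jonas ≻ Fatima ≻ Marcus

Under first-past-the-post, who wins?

First-place votes: Marcus 72, Fatima 0, Jonas 0, Aisha 9, Diego 43.
Marcus has the most first-place votes.

Marcus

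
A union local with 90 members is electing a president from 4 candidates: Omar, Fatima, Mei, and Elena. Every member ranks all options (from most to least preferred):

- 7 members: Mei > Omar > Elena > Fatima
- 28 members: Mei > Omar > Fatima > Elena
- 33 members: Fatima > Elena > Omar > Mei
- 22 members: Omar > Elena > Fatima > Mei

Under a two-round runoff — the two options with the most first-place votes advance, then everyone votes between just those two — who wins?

Fatima

Round 1 first-place votes: Omar 22, Fatima 33, Mei 35, Elena 0.
Mei and Fatima advance.
Runoff: Mei is preferred to Fatima by 35 voters; Fatima by 55.
Fatima wins the runoff.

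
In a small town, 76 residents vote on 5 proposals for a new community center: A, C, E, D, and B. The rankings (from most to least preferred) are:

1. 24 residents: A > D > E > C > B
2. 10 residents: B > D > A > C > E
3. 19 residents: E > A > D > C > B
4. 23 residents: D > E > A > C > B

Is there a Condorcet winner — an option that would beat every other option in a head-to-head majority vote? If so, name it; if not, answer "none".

none

Checking pairwise contests:
E beats A 42–34.
A beats C 76–0.
D beats E 57–19.
A beats D 43–33.
A beats B 66–10.
Every option loses at least one head-to-head, so there is no Condorcet winner.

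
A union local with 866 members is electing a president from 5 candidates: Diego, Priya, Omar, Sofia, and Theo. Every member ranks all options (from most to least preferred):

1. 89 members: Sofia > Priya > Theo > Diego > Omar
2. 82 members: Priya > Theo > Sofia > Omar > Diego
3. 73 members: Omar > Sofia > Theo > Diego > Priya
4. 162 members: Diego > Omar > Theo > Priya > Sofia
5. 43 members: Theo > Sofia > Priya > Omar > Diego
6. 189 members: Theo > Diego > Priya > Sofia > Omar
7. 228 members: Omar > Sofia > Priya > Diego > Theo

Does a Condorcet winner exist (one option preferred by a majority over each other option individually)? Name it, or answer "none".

none

Checking pairwise contests:
Priya beats Diego 442–424.
Omar beats Priya 463–403.
Diego beats Omar 440–426.
Omar beats Sofia 463–403.
Omar beats Theo 463–403.
Every option loses at least one head-to-head, so there is no Condorcet winner.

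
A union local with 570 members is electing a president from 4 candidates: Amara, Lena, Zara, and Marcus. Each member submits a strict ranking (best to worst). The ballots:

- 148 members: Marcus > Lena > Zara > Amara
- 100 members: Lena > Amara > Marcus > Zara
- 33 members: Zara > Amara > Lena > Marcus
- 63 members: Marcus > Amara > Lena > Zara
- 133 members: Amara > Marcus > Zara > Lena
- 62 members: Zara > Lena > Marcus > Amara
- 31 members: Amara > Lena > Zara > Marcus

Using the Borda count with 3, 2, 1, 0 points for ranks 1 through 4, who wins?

Marcus

Amara: 148·0 + 100·2 + 33·2 + 63·2 + 133·3 + 62·0 + 31·3 = 884
Lena: 148·2 + 100·3 + 33·1 + 63·1 + 133·0 + 62·2 + 31·2 = 878
Zara: 148·1 + 100·0 + 33·3 + 63·0 + 133·1 + 62·3 + 31·1 = 597
Marcus: 148·3 + 100·1 + 33·0 + 63·3 + 133·2 + 62·1 + 31·0 = 1061
Marcus has the highest Borda score (1061).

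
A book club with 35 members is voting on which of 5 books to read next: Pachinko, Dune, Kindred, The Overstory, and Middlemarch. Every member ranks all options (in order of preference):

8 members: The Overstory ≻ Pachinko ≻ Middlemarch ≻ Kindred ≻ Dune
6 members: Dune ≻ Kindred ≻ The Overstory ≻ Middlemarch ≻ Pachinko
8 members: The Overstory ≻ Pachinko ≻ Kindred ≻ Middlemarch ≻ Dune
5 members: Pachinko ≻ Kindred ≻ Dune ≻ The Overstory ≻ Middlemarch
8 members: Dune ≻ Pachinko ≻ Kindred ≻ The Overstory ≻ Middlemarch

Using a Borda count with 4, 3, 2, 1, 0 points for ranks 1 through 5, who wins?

Pachinko

Pachinko: 8·3 + 6·0 + 8·3 + 5·4 + 8·3 = 92
Dune: 8·0 + 6·4 + 8·0 + 5·2 + 8·4 = 66
Kindred: 8·1 + 6·3 + 8·2 + 5·3 + 8·2 = 73
The Overstory: 8·4 + 6·2 + 8·4 + 5·1 + 8·1 = 89
Middlemarch: 8·2 + 6·1 + 8·1 + 5·0 + 8·0 = 30
Pachinko has the highest Borda score (92).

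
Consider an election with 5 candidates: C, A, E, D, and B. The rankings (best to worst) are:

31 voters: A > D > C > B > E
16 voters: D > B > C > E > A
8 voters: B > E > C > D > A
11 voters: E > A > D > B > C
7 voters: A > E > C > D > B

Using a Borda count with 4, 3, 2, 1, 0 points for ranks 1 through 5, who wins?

C: 31·2 + 16·2 + 8·2 + 11·0 + 7·2 = 124
A: 31·4 + 16·0 + 8·0 + 11·3 + 7·4 = 185
E: 31·0 + 16·1 + 8·3 + 11·4 + 7·3 = 105
D: 31·3 + 16·4 + 8·1 + 11·2 + 7·1 = 194
B: 31·1 + 16·3 + 8·4 + 11·1 + 7·0 = 122
D has the highest Borda score (194).

D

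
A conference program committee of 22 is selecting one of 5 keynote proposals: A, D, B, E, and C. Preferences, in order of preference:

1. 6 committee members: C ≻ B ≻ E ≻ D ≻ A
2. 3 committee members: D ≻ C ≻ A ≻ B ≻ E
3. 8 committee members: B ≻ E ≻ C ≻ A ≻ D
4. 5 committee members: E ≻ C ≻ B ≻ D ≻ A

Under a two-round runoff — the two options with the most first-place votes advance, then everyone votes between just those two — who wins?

C

Round 1 first-place votes: A 0, D 3, B 8, E 5, C 6.
B and C advance.
Runoff: B is preferred to C by 8 voters; C by 14.
C wins the runoff.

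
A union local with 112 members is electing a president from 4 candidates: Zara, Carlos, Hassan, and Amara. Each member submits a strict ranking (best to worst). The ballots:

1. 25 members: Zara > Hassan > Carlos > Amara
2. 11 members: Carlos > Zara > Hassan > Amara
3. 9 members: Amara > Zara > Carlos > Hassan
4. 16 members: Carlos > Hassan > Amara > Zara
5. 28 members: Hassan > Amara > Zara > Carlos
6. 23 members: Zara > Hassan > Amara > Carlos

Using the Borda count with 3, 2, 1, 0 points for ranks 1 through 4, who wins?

Hassan

Zara: 25·3 + 11·2 + 9·2 + 16·0 + 28·1 + 23·3 = 212
Carlos: 25·1 + 11·3 + 9·1 + 16·3 + 28·0 + 23·0 = 115
Hassan: 25·2 + 11·1 + 9·0 + 16·2 + 28·3 + 23·2 = 223
Amara: 25·0 + 11·0 + 9·3 + 16·1 + 28·2 + 23·1 = 122
Hassan has the highest Borda score (223).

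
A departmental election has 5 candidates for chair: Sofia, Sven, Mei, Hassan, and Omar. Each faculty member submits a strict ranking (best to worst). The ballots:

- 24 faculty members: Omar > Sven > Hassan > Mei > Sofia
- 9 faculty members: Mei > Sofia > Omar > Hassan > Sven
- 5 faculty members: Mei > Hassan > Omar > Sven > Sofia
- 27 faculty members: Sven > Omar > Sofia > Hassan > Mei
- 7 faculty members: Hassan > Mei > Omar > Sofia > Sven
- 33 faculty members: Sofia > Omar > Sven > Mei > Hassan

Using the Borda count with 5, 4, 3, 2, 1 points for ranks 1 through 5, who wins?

Sofia: 24·1 + 9·4 + 5·1 + 27·3 + 7·2 + 33·5 = 325
Sven: 24·4 + 9·1 + 5·2 + 27·5 + 7·1 + 33·3 = 356
Mei: 24·2 + 9·5 + 5·5 + 27·1 + 7·4 + 33·2 = 239
Hassan: 24·3 + 9·2 + 5·4 + 27·2 + 7·5 + 33·1 = 232
Omar: 24·5 + 9·3 + 5·3 + 27·4 + 7·3 + 33·4 = 423
Omar has the highest Borda score (423).

Omar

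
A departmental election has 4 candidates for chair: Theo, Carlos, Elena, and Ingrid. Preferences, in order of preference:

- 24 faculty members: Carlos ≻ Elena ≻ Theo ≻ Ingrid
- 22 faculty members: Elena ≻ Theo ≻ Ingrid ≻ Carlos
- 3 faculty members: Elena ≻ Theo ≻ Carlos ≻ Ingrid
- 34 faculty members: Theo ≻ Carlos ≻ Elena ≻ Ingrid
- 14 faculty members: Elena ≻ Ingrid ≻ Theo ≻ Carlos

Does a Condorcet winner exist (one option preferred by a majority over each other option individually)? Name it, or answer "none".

none

Checking pairwise contests:
Elena beats Theo 63–34.
Theo beats Carlos 73–24.
Carlos beats Elena 58–39.
Theo beats Ingrid 83–14.
Every option loses at least one head-to-head, so there is no Condorcet winner.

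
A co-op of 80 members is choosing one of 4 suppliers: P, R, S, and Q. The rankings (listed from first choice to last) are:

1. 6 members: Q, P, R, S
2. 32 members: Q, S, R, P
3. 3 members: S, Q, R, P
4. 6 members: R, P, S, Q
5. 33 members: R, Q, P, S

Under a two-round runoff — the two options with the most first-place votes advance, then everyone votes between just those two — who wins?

Round 1 first-place votes: P 0, R 39, S 3, Q 38.
R and Q advance.
Runoff: R is preferred to Q by 39 voters; Q by 41.
Q wins the runoff.

Q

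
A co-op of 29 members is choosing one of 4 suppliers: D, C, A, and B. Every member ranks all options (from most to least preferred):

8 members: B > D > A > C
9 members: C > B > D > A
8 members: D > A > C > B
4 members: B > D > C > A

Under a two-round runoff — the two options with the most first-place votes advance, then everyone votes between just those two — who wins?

Round 1 first-place votes: D 8, C 9, A 0, B 12.
B and C advance.
Runoff: B is preferred to C by 12 voters; C by 17.
C wins the runoff.

C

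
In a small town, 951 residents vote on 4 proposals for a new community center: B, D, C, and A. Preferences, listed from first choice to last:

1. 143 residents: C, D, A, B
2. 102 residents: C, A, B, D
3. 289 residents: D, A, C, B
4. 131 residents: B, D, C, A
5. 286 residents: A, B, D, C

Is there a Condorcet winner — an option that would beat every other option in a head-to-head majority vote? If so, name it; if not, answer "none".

none

Checking pairwise contests:
C beats B 534–417.
B beats D 519–432.
D beats C 706–245.
D beats A 563–388.
Every option loses at least one head-to-head, so there is no Condorcet winner.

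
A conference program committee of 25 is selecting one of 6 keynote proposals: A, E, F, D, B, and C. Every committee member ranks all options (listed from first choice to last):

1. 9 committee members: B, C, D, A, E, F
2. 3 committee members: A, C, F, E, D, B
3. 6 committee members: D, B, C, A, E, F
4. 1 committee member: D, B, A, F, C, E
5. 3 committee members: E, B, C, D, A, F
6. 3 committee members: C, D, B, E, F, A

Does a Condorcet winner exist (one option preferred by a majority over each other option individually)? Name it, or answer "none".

none

Checking pairwise contests:
D beats A 22–3.
A beats E 19–6.
A beats F 22–3.
C beats D 18–7.
D beats B 13–12.
B beats C 19–6.
Every option loses at least one head-to-head, so there is no Condorcet winner.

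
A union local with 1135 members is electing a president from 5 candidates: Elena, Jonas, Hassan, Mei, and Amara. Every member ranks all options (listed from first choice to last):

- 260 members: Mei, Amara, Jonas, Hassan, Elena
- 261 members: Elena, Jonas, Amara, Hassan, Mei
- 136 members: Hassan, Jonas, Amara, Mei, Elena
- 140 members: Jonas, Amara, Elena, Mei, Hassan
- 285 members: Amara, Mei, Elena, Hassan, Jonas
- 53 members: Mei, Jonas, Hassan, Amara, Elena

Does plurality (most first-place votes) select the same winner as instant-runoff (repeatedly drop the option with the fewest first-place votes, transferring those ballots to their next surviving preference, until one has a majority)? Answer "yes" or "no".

yes

Plurality — first-place votes: Elena 261, Jonas 140, Hassan 136, Mei 313, Amara 285. Winner: Mei.
Instant-runoff — R1 Elena 261, Jonas 140, Hassan 136, Mei 313, Amara 285 (Hassan out); R2 Elena 261, Jonas 276, Mei 313, Amara 285 (Elena out); R3 Jonas 537, Mei 313, Amara 285 (Amara out); R4 Jonas 537, Mei 598 (Mei winner). Winner: Mei.
The two methods agree.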